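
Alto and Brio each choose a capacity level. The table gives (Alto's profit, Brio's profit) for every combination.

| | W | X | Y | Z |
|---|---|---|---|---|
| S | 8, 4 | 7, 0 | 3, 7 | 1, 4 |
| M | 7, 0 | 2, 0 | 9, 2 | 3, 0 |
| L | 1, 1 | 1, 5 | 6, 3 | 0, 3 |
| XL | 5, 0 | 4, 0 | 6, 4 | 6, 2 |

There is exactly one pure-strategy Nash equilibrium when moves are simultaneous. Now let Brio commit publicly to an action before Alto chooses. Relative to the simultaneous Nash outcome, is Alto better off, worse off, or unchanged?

Alto best-responds to each possible Brio move:
- W: BR = S, leader payoff 4.
- X: BR = S, leader payoff 0.
- Y: BR = M, leader payoff 2.
- Z: BR = XL, leader payoff 2.
Brio's induced payoffs are 4, 0, 2, 2, so Brio commits to W. Subgame-perfect outcome: (S, W) with payoffs (8, 4).
Now find the simultaneous Nash equilibrium.
Alto's best replies: W→S; X→S; Y→M; Z→XL.
Brio's best replies: S→Y; M→Y; L→X; XL→Y.
Only (M, Y) has each player best-responding; Nash payoffs (9, 2).
Alto earns 8 sequentially versus 9 at the Nash outcome: worse off.

worse off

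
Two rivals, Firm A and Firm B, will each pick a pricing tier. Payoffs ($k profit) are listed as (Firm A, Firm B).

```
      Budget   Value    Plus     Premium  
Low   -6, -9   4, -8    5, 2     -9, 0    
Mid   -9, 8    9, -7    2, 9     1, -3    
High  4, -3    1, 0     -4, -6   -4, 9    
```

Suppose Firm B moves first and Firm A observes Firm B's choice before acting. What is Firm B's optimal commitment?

Solve by backward induction (Firm B leads).
- Budget: Firm A compares -6, -9, 4 and picks High; Firm B would get -3.
- Value: Firm A compares 4, 9, 1 and picks Mid; Firm B would get -7.
- Plus: Firm A compares 5, 2, -4 and picks Low; Firm B would get 2.
- Premium: Firm A compares -9, 1, -4 and picks Mid; Firm B would get -3.
Maximizing over -3, -7, 2, -3, Firm B chooses Plus. Subgame-perfect outcome: (Low, Plus) with payoffs (5, 2).

Plus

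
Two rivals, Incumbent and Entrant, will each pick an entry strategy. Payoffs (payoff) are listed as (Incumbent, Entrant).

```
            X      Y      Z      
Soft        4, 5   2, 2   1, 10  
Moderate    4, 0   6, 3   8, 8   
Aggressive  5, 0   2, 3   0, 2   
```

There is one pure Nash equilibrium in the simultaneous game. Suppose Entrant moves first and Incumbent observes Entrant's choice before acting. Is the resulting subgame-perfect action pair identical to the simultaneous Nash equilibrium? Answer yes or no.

yes

Backward induction with Entrant moving first.
- X: BR = Aggressive, leader payoff 0.
- Y: BR = Moderate, leader payoff 3.
- Z: BR = Moderate, leader payoff 8.
Maximizing over 0, 3, 8, Entrant chooses Z. Subgame-perfect outcome: (Moderate, Z) with payoffs (8, 8).
Under simultaneous play:
Incumbent's best replies: X→Aggressive; Y→Moderate; Z→Moderate.
Entrant's best replies: Soft→Z; Moderate→Z; Aggressive→Y.
Only (Moderate, Z) has each player best-responding; Nash payoffs (8, 8).
Sequential outcome (Moderate, Z) coincides with the Nash profile (Moderate, Z).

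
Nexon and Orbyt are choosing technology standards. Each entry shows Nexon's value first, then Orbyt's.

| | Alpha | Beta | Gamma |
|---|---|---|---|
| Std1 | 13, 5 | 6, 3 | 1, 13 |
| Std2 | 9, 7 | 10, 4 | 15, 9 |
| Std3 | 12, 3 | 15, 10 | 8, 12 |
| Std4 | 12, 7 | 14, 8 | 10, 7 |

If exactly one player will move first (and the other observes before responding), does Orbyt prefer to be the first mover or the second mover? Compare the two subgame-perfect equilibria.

If Nexon leads: Orbyt's best replies are Std1→Gamma, Std2→Gamma, Std3→Gamma, Std4→Beta; Nexon's induced payoffs 1, 15, 8, 14; outcome (Std2, Gamma), payoffs (15, 9).
If Orbyt leads: Nexon's best replies are Alpha→Std1, Beta→Std3, Gamma→Std2; Orbyt's induced payoffs 5, 10, 9; outcome (Std3, Beta), payoffs (15, 10).
Orbyt gets 10 moving first and 9 moving second, so Orbyt prefers to move first.

first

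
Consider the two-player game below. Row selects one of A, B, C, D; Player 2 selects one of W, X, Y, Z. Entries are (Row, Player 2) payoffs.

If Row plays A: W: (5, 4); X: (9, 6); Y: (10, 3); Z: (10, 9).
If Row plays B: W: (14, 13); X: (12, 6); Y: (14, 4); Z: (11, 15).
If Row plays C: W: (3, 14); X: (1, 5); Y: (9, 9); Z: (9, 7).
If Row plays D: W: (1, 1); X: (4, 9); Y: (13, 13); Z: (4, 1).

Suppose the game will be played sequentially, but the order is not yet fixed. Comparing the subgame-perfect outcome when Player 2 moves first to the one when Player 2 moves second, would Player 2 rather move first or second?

first

If Row leads: Player 2's best replies are A→Z, B→Z, C→W, D→Y; Row's induced payoffs 10, 11, 3, 13; outcome (D, Y), payoffs (13, 13).
If Player 2 leads: Row's best replies are W→B, X→B, Y→B, Z→B; Player 2's induced payoffs 13, 6, 4, 15; outcome (B, Z), payoffs (11, 15).
Player 2 gets 15 moving first and 13 moving second, so Player 2 prefers to move first.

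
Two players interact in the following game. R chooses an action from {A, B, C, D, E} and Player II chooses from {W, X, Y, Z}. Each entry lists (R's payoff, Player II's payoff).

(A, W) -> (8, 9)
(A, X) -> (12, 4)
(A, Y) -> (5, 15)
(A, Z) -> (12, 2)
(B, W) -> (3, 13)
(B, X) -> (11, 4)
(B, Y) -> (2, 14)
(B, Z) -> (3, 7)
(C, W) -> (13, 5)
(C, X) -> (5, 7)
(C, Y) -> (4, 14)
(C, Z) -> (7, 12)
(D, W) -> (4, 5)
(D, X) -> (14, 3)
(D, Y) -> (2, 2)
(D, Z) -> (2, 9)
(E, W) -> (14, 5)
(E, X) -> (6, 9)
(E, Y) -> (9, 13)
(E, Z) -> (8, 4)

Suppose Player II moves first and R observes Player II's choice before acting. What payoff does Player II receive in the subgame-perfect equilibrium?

Work backward from R's decision.
- W: BR = E, leader payoff 5.
- X: BR = D, leader payoff 3.
- Y: BR = E, leader payoff 13.
- Z: BR = A, leader payoff 2.
Maximizing over 5, 3, 13, 2, Player II chooses Y. Subgame-perfect outcome: (E, Y) with payoffs (9, 13).

13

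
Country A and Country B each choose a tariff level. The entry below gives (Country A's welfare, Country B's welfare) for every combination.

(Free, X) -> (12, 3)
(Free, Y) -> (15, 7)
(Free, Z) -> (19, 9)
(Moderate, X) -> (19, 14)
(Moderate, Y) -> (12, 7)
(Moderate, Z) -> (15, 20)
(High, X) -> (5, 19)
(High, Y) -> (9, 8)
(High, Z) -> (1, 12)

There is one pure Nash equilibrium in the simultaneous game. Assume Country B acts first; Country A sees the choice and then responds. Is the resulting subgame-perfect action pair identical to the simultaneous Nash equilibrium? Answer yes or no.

Work backward from Country A's decision.
- X → Country A plays Moderate (best of 12, 19, 5); Country B gets 14.
- Y → Country A plays Free (best of 15, 12, 9); Country B gets 7.
- Z → Country A plays Free (best of 19, 15, 1); Country B gets 9.
Maximizing over 14, 7, 9, Country B chooses X. Subgame-perfect outcome: (Moderate, X) with payoffs (19, 14).
Now find the simultaneous Nash equilibrium.
Country A's best replies: X→Moderate; Y→Free; Z→Free.
Country B's best replies: Free→Z; Moderate→Z; High→X.
Only (Free, Z) has each player best-responding; Nash payoffs (19, 9).
Sequential outcome (Moderate, X) differs from the Nash profile (Free, Z).

no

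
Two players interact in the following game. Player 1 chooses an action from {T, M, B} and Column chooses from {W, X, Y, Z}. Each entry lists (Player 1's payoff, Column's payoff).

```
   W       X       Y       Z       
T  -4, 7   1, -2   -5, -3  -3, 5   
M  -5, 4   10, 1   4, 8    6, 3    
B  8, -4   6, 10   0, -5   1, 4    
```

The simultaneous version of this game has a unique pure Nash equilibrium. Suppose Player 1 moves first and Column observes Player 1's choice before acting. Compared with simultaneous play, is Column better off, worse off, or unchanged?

better off

Solve by backward induction (Player 1 leads).
- T: Column compares 7, -2, -3, 5 and picks W; Player 1 would get -4.
- M: Column compares 4, 1, 8, 3 and picks Y; Player 1 would get 4.
- B: Column compares -4, 10, -5, 4 and picks X; Player 1 would get 6.
Among -4, 4, 6, the best is 6 at B. Subgame-perfect outcome: (B, X) with payoffs (6, 10).
Now find the simultaneous Nash equilibrium.
Player 1's best replies: W→B; X→M; Y→M; Z→M.
Column's best replies: T→W; M→Y; B→X.
The unique mutual best reply is (M, Y), giving (4, 8).
Column earns 10 sequentially versus 8 at the Nash outcome: better off.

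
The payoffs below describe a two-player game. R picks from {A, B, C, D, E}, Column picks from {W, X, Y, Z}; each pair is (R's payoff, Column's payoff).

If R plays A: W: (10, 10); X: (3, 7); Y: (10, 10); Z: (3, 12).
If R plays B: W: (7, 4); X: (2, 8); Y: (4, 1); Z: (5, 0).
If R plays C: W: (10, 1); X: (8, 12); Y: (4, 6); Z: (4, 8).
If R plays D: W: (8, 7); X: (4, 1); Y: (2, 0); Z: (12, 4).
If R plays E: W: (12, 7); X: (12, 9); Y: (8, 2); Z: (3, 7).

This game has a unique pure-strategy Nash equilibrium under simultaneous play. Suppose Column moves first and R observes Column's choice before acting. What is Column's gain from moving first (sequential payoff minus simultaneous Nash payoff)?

Solve by backward induction (Column leads).
- W: BR = E, leader payoff 7.
- X: BR = E, leader payoff 9.
- Y: BR = A, leader payoff 10.
- Z: BR = D, leader payoff 4.
Among 7, 9, 10, 4, the best is 10 at Y. Subgame-perfect outcome: (A, Y) with payoffs (10, 10).
For the simultaneous game, intersect best replies.
R's best replies: W→E; X→E; Y→A; Z→D.
Column's best replies: A→Z; B→X; C→X; D→W; E→X.
Only (E, X) has each player best-responding; Nash payoffs (12, 9).
Column's commitment gain: 10 − 9 = 1.

1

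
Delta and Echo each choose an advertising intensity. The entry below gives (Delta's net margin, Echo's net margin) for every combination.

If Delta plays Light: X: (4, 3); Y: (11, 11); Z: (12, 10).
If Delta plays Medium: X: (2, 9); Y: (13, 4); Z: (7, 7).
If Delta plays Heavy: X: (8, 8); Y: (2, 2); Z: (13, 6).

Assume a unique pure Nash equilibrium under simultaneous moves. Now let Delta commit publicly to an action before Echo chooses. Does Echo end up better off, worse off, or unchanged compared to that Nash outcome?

Work backward from Echo's decision.
- Light: Echo compares 3, 11, 10 and picks Y; Delta would get 11.
- Medium: Echo compares 9, 4, 7 and picks X; Delta would get 2.
- Heavy: Echo compares 8, 2, 6 and picks X; Delta would get 8.
Among 11, 2, 8, the best is 11 at Light. Subgame-perfect outcome: (Light, Y) with payoffs (11, 11).
For the simultaneous game, intersect best replies.
Delta's best replies: X→Heavy; Y→Medium; Z→Heavy.
Echo's best replies: Light→Y; Medium→X; Heavy→X.
The unique mutual best reply is (Heavy, X), giving (8, 8).
Echo earns 11 sequentially versus 8 at the Nash outcome: better off.

better off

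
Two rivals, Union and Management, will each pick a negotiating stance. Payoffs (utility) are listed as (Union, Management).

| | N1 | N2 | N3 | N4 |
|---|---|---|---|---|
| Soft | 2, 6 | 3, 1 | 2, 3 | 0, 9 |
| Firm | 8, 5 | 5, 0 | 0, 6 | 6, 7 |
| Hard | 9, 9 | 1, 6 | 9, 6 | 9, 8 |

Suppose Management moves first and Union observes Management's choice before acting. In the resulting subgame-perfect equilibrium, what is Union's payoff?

9

Solve by backward induction (Management leads).
- N1: BR = Hard, leader payoff 9.
- N2: BR = Firm, leader payoff 0.
- N3: BR = Hard, leader payoff 6.
- N4: BR = Hard, leader payoff 8.
Among 9, 0, 6, 8, the best is 9 at N1. Subgame-perfect outcome: (Hard, N1) with payoffs (9, 9).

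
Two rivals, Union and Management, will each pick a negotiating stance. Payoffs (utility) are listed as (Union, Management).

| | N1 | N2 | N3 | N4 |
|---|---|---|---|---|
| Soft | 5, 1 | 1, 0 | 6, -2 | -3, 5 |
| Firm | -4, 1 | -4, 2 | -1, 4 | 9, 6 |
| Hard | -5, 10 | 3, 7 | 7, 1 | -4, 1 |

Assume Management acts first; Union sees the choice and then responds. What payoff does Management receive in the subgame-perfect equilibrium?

Solve by backward induction (Management leads).
- N1: Union compares 5, -4, -5 and picks Soft; Management would get 1.
- N2: Union compares 1, -4, 3 and picks Hard; Management would get 7.
- N3: Union compares 6, -1, 7 and picks Hard; Management would get 1.
- N4: Union compares -3, 9, -4 and picks Firm; Management would get 6.
Among 1, 7, 1, 6, the best is 7 at N2. Subgame-perfect outcome: (Hard, N2) with payoffs (3, 7).

7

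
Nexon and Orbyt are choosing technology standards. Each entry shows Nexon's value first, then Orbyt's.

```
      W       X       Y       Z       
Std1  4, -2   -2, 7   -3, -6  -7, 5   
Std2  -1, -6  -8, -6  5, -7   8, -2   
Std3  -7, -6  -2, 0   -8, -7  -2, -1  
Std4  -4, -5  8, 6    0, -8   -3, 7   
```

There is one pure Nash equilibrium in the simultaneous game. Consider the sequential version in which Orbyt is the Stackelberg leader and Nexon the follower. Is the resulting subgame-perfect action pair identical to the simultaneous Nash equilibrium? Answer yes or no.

Solve by backward induction (Orbyt leads).
- W: BR = Std1, leader payoff -2.
- X: BR = Std4, leader payoff 6.
- Y: BR = Std2, leader payoff -7.
- Z: BR = Std2, leader payoff -2.
Maximizing over -2, 6, -7, -2, Orbyt chooses X. Subgame-perfect outcome: (Std4, X) with payoffs (8, 6).
Under simultaneous play:
Nexon's best replies: W→Std1; X→Std4; Y→Std2; Z→Std2.
Orbyt's best replies: Std1→X; Std2→Z; Std3→X; Std4→Z.
The unique mutual best reply is (Std2, Z), giving (8, -2).
Sequential outcome (Std4, X) differs from the Nash profile (Std2, Z).

no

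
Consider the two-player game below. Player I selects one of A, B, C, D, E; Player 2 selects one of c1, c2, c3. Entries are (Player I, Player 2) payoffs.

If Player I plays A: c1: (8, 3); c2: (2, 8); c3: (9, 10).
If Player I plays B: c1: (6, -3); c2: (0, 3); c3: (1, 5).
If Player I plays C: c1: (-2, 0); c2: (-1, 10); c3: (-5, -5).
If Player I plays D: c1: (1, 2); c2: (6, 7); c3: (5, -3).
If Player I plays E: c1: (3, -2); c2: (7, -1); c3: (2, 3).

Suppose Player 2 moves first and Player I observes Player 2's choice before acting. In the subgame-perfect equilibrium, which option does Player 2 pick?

c3

Solve by backward induction (Player 2 leads).
- c1 → Player I plays A (best of 8, 6, -2, 1, 3); Player 2 gets 3.
- c2 → Player I plays E (best of 2, 0, -1, 6, 7); Player 2 gets -1.
- c3 → Player I plays A (best of 9, 1, -5, 5, 2); Player 2 gets 10.
Player 2's induced payoffs are 3, -1, 10, so Player 2 commits to c3. Subgame-perfect outcome: (A, c3) with payoffs (9, 10).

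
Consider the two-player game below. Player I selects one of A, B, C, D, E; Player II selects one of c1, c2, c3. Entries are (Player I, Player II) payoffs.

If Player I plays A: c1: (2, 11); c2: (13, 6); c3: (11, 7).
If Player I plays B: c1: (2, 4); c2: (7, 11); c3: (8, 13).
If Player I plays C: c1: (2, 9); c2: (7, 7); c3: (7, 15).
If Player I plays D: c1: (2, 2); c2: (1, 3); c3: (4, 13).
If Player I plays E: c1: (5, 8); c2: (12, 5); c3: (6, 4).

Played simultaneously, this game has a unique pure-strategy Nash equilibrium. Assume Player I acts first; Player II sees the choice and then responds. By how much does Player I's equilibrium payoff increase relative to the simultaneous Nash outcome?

3

Solve by backward induction (Player I leads).
- A: BR = c1, leader payoff 2.
- B: BR = c3, leader payoff 8.
- C: BR = c3, leader payoff 7.
- D: BR = c3, leader payoff 4.
- E: BR = c1, leader payoff 5.
Maximizing over 2, 8, 7, 4, 5, Player I chooses B. Subgame-perfect outcome: (B, c3) with payoffs (8, 13).
Now find the simultaneous Nash equilibrium.
Player I's best replies: c1→E; c2→A; c3→A.
Player II's best replies: A→c1; B→c3; C→c3; D→c3; E→c1.
Only (E, c1) has each player best-responding; Nash payoffs (5, 8).
Player I's commitment gain: 8 − 5 = 3.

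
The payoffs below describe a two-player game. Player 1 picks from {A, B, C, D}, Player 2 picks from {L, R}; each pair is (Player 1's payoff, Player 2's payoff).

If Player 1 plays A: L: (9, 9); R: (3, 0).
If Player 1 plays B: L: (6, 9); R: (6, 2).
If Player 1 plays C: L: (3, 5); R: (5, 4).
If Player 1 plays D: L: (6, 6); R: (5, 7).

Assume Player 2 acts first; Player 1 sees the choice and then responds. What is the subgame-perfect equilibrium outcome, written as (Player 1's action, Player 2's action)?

(A, L)

Work backward from Player 1's decision.
- L: Player 1 compares 9, 6, 3, 6 and picks A; Player 2 would get 9.
- R: Player 1 compares 3, 6, 5, 5 and picks B; Player 2 would get 2.
Maximizing over 9, 2, Player 2 chooses L. Subgame-perfect outcome: (A, L) with payoffs (9, 9).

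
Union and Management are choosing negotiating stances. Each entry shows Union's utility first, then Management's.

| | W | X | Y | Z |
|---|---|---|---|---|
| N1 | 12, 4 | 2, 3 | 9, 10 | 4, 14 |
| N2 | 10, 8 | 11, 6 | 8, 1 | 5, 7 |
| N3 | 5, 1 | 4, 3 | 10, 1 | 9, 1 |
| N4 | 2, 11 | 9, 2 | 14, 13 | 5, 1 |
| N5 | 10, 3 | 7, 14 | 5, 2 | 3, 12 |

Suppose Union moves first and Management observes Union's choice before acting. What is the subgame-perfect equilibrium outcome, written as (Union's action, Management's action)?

(N4, Y)

Backward induction with Union moving first.
- N1: BR = Z, leader payoff 4.
- N2: BR = W, leader payoff 10.
- N3: BR = X, leader payoff 4.
- N4: BR = Y, leader payoff 14.
- N5: BR = X, leader payoff 7.
Maximizing over 4, 10, 4, 14, 7, Union chooses N4. Subgame-perfect outcome: (N4, Y) with payoffs (14, 13).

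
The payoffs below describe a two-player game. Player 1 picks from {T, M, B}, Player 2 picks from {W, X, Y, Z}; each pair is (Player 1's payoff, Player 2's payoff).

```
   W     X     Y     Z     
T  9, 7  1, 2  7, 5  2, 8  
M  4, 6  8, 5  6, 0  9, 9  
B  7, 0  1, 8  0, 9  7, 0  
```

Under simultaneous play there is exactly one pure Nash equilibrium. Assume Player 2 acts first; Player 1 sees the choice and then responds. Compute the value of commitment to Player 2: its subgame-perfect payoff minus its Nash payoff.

0

Work backward from Player 1's decision.
- W → Player 1 plays T (best of 9, 4, 7); Player 2 gets 7.
- X → Player 1 plays M (best of 1, 8, 1); Player 2 gets 5.
- Y → Player 1 plays T (best of 7, 6, 0); Player 2 gets 5.
- Z → Player 1 plays M (best of 2, 9, 7); Player 2 gets 9.
Player 2's induced payoffs are 7, 5, 5, 9, so Player 2 commits to Z. Subgame-perfect outcome: (M, Z) with payoffs (9, 9).
For the simultaneous game, intersect best replies.
Player 1's best replies: W→T; X→M; Y→T; Z→M.
Player 2's best replies: T→Z; M→Z; B→Y.
Only (M, Z) has each player best-responding; Nash payoffs (9, 9).
Player 2's commitment gain: 9 − 9 = 0.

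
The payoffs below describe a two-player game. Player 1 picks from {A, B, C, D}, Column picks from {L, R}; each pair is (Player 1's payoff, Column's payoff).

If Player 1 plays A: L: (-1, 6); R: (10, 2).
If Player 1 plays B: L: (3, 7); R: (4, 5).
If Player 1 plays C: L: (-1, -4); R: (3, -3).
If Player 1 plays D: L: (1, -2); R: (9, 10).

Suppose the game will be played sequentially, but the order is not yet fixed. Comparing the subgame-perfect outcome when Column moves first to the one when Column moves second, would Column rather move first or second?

second

If Player 1 leads: Column's best replies are A→L, B→L, C→R, D→R; Player 1's induced payoffs -1, 3, 3, 9; outcome (D, R), payoffs (9, 10).
If Column leads: Player 1's best replies are L→B, R→A; Column's induced payoffs 7, 2; outcome (B, L), payoffs (3, 7).
Column gets 7 moving first and 10 moving second, so Column prefers to move second.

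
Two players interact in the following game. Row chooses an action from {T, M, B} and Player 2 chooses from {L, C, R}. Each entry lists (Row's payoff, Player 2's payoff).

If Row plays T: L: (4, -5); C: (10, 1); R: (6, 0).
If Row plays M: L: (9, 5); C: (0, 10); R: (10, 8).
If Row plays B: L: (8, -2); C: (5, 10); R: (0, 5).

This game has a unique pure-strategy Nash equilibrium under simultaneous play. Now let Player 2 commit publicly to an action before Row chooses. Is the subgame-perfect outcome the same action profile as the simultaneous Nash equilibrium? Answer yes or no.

no

Work backward from Row's decision.
- L: BR = M, leader payoff 5.
- C: BR = T, leader payoff 1.
- R: BR = M, leader payoff 8.
Among 5, 1, 8, the best is 8 at R. Subgame-perfect outcome: (M, R) with payoffs (10, 8).
Now find the simultaneous Nash equilibrium.
Row's best replies: L→M; C→T; R→M.
Player 2's best replies: T→C; M→C; B→C.
Only (T, C) has each player best-responding; Nash payoffs (10, 1).
Sequential outcome (M, R) differs from the Nash profile (T, C).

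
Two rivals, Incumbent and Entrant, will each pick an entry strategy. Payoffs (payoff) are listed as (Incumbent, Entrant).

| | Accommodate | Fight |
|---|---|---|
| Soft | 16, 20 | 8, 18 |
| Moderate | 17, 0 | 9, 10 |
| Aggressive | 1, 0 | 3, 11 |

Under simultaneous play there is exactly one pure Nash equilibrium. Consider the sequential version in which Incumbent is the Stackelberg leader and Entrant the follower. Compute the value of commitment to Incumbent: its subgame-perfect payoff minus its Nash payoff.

Entrant best-responds to each possible Incumbent move:
- Soft → Entrant plays Accommodate (best of 20, 18); Incumbent gets 16.
- Moderate → Entrant plays Fight (best of 0, 10); Incumbent gets 9.
- Aggressive → Entrant plays Fight (best of 0, 11); Incumbent gets 3.
Maximizing over 16, 9, 3, Incumbent chooses Soft. Subgame-perfect outcome: (Soft, Accommodate) with payoffs (16, 20).
Now find the simultaneous Nash equilibrium.
Incumbent's best replies: Accommodate→Moderate; Fight→Moderate.
Entrant's best replies: Soft→Accommodate; Moderate→Fight; Aggressive→Fight.
The unique mutual best reply is (Moderate, Fight), giving (9, 10).
Incumbent's commitment gain: 16 − 9 = 7.

7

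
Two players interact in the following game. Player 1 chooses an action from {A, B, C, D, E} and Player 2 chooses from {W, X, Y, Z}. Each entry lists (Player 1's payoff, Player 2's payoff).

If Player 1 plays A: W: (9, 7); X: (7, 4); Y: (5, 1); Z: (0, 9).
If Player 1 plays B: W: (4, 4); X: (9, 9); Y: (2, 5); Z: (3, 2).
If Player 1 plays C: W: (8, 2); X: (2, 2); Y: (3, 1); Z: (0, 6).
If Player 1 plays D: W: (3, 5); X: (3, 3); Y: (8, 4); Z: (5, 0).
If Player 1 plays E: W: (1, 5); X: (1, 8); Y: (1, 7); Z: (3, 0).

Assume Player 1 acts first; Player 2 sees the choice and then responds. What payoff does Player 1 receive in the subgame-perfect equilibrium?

9

Player 2 best-responds to each possible Player 1 move:
- A → Player 2 plays Z (best of 7, 4, 1, 9); Player 1 gets 0.
- B → Player 2 plays X (best of 4, 9, 5, 2); Player 1 gets 9.
- C → Player 2 plays Z (best of 2, 2, 1, 6); Player 1 gets 0.
- D → Player 2 plays W (best of 5, 3, 4, 0); Player 1 gets 3.
- E → Player 2 plays X (best of 5, 8, 7, 0); Player 1 gets 1.
Among 0, 9, 0, 3, 1, the best is 9 at B. Subgame-perfect outcome: (B, X) with payoffs (9, 9).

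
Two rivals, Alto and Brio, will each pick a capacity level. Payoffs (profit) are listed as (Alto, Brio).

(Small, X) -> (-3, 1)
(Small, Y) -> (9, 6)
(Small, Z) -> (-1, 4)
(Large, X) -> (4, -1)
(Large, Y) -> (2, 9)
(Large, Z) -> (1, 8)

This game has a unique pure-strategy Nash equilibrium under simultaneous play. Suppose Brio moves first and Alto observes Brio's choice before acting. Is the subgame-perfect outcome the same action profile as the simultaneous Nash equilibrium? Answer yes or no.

no

Alto best-responds to each possible Brio move:
- X: Alto compares -3, 4 and picks Large; Brio would get -1.
- Y: Alto compares 9, 2 and picks Small; Brio would get 6.
- Z: Alto compares -1, 1 and picks Large; Brio would get 8.
Among -1, 6, 8, the best is 8 at Z. Subgame-perfect outcome: (Large, Z) with payoffs (1, 8).
Now find the simultaneous Nash equilibrium.
Alto's best replies: X→Large; Y→Small; Z→Large.
Brio's best replies: Small→Y; Large→Y.
The unique mutual best reply is (Small, Y), giving (9, 6).
Sequential outcome (Large, Z) differs from the Nash profile (Small, Y).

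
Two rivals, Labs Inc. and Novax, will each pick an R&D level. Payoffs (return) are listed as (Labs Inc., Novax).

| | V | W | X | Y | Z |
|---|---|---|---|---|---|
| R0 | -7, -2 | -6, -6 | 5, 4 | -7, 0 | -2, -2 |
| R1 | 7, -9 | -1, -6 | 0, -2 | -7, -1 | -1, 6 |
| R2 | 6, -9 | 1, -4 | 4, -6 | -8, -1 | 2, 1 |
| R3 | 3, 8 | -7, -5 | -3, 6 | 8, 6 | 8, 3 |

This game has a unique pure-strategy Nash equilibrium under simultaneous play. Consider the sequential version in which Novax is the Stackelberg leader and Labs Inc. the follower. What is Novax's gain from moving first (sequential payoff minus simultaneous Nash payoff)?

2

Work backward from Labs Inc.'s decision.
- V: Labs Inc. compares -7, 7, 6, 3 and picks R1; Novax would get -9.
- W: Labs Inc. compares -6, -1, 1, -7 and picks R2; Novax would get -4.
- X: Labs Inc. compares 5, 0, 4, -3 and picks R0; Novax would get 4.
- Y: Labs Inc. compares -7, -7, -8, 8 and picks R3; Novax would get 6.
- Z: Labs Inc. compares -2, -1, 2, 8 and picks R3; Novax would get 3.
Among -9, -4, 4, 6, 3, the best is 6 at Y. Subgame-perfect outcome: (R3, Y) with payoffs (8, 6).
Under simultaneous play:
Labs Inc.'s best replies: V→R1; W→R2; X→R0; Y→R3; Z→R3.
Novax's best replies: R0→X; R1→Z; R2→Z; R3→V.
Only (R0, X) has each player best-responding; Nash payoffs (5, 4).
Novax's commitment gain: 6 − 4 = 2.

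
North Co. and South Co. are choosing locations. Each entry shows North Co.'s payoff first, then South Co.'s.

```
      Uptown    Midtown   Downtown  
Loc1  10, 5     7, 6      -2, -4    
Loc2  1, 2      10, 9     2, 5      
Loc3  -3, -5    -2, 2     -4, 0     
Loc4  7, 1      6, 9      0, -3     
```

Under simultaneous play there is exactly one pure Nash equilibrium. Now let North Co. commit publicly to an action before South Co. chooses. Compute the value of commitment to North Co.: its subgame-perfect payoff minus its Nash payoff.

0

South Co. best-responds to each possible North Co. move:
- Loc1: BR = Midtown, leader payoff 7.
- Loc2: BR = Midtown, leader payoff 10.
- Loc3: BR = Midtown, leader payoff -2.
- Loc4: BR = Midtown, leader payoff 6.
Among 7, 10, -2, 6, the best is 10 at Loc2. Subgame-perfect outcome: (Loc2, Midtown) with payoffs (10, 9).
Under simultaneous play:
North Co.'s best replies: Uptown→Loc1; Midtown→Loc2; Downtown→Loc2.
South Co.'s best replies: Loc1→Midtown; Loc2→Midtown; Loc3→Midtown; Loc4→Midtown.
Only (Loc2, Midtown) has each player best-responding; Nash payoffs (10, 9).
North Co.'s commitment gain: 10 − 10 = 0.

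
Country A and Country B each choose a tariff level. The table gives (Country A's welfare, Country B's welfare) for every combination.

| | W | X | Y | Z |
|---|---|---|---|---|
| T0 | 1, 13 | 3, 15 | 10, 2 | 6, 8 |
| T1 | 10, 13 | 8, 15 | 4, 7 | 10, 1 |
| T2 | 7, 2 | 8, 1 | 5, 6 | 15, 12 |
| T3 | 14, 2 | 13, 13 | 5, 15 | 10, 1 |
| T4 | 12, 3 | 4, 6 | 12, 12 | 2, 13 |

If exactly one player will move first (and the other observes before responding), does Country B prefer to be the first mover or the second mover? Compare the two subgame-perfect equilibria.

first

If Country A leads: Country B's best replies are T0→X, T1→X, T2→Z, T3→Y, T4→Z; Country A's induced payoffs 3, 8, 15, 5, 2; outcome (T2, Z), payoffs (15, 12).
If Country B leads: Country A's best replies are W→T3, X→T3, Y→T4, Z→T2; Country B's induced payoffs 2, 13, 12, 12; outcome (T3, X), payoffs (13, 13).
Country B gets 13 moving first and 12 moving second, so Country B prefers to move first.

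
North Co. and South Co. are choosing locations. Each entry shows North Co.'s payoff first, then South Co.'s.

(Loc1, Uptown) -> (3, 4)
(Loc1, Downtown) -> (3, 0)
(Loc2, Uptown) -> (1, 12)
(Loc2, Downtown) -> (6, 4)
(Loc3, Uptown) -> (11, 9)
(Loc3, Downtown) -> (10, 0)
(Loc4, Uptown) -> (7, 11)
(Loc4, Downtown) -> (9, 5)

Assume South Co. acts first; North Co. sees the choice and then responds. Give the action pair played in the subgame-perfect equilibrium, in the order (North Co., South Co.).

(Loc3, Uptown)

North Co. best-responds to each possible South Co. move:
- Uptown: North Co. compares 3, 1, 11, 7 and picks Loc3; South Co. would get 9.
- Downtown: North Co. compares 3, 6, 10, 9 and picks Loc3; South Co. would get 0.
Among 9, 0, the best is 9 at Uptown. Subgame-perfect outcome: (Loc3, Uptown) with payoffs (11, 9).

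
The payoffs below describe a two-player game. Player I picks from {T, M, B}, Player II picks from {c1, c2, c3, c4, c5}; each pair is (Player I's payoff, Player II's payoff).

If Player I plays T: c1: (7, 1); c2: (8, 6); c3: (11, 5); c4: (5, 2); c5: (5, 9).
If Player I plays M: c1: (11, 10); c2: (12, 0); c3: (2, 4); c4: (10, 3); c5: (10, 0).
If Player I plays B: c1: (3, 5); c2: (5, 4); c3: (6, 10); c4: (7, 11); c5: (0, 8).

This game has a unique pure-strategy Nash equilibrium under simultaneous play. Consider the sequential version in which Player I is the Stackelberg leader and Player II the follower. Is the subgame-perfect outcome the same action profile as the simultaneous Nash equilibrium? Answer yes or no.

yes

Work backward from Player II's decision.
- T → Player II plays c5 (best of 1, 6, 5, 2, 9); Player I gets 5.
- M → Player II plays c1 (best of 10, 0, 4, 3, 0); Player I gets 11.
- B → Player II plays c4 (best of 5, 4, 10, 11, 8); Player I gets 7.
Maximizing over 5, 11, 7, Player I chooses M. Subgame-perfect outcome: (M, c1) with payoffs (11, 10).
Now find the simultaneous Nash equilibrium.
Player I's best replies: c1→M; c2→M; c3→T; c4→M; c5→M.
Player II's best replies: T→c5; M→c1; B→c4.
The unique mutual best reply is (M, c1), giving (11, 10).
Sequential outcome (M, c1) coincides with the Nash profile (M, c1).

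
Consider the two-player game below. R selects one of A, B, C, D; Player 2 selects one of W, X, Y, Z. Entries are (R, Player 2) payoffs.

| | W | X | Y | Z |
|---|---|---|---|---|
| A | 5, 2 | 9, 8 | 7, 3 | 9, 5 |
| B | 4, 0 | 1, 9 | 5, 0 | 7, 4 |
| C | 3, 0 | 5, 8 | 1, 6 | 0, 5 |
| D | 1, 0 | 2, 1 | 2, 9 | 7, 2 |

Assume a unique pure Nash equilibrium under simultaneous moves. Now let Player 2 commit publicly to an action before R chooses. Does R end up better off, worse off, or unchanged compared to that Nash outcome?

unchanged

Solve by backward induction (Player 2 leads).
- W: R compares 5, 4, 3, 1 and picks A; Player 2 would get 2.
- X: R compares 9, 1, 5, 2 and picks A; Player 2 would get 8.
- Y: R compares 7, 5, 1, 2 and picks A; Player 2 would get 3.
- Z: R compares 9, 7, 0, 7 and picks A; Player 2 would get 5.
Among 2, 8, 3, 5, the best is 8 at X. Subgame-perfect outcome: (A, X) with payoffs (9, 8).
Now find the simultaneous Nash equilibrium.
R's best replies: W→A; X→A; Y→A; Z→A.
Player 2's best replies: A→X; B→X; C→X; D→Y.
The unique mutual best reply is (A, X), giving (9, 8).
R earns 9 sequentially versus 9 at the Nash outcome: unchanged.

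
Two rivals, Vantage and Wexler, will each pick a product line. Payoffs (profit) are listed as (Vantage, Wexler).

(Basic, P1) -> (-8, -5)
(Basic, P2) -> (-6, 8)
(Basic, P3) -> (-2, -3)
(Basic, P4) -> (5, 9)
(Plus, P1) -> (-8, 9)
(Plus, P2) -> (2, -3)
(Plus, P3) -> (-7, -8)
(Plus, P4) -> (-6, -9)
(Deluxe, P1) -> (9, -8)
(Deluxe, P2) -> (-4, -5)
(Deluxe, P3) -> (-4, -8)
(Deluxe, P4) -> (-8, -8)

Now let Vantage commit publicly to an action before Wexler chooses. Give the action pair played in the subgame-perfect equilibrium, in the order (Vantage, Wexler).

(Basic, P4)

Wexler best-responds to each possible Vantage move:
- Basic: Wexler compares -5, 8, -3, 9 and picks P4; Vantage would get 5.
- Plus: Wexler compares 9, -3, -8, -9 and picks P1; Vantage would get -8.
- Deluxe: Wexler compares -8, -5, -8, -8 and picks P2; Vantage would get -4.
Vantage's induced payoffs are 5, -8, -4, so Vantage commits to Basic. Subgame-perfect outcome: (Basic, P4) with payoffs (5, 9).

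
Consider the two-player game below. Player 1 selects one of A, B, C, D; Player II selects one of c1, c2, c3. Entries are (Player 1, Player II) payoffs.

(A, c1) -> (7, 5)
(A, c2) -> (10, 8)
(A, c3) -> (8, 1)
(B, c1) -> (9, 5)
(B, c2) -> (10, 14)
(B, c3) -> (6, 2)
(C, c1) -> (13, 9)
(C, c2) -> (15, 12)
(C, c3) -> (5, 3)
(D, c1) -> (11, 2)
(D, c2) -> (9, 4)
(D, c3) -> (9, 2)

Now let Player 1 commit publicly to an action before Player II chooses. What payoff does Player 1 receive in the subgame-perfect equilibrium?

Solve by backward induction (Player 1 leads).
- A → Player II plays c2 (best of 5, 8, 1); Player 1 gets 10.
- B → Player II plays c2 (best of 5, 14, 2); Player 1 gets 10.
- C → Player II plays c2 (best of 9, 12, 3); Player 1 gets 15.
- D → Player II plays c2 (best of 2, 4, 2); Player 1 gets 9.
Among 10, 10, 15, 9, the best is 15 at C. Subgame-perfect outcome: (C, c2) with payoffs (15, 12).

15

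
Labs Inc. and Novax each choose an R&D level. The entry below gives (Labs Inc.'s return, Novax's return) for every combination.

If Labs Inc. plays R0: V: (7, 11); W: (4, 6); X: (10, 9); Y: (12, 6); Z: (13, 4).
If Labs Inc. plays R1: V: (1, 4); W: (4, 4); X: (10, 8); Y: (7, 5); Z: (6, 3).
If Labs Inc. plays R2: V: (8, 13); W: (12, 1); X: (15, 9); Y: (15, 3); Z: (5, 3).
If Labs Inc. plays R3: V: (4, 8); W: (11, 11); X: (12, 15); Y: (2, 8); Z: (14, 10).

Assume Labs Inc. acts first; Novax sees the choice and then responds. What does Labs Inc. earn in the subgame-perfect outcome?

12

Backward induction with Labs Inc. moving first.
- R0: Novax compares 11, 6, 9, 6, 4 and picks V; Labs Inc. would get 7.
- R1: Novax compares 4, 4, 8, 5, 3 and picks X; Labs Inc. would get 10.
- R2: Novax compares 13, 1, 9, 3, 3 and picks V; Labs Inc. would get 8.
- R3: Novax compares 8, 11, 15, 8, 10 and picks X; Labs Inc. would get 12.
Maximizing over 7, 10, 8, 12, Labs Inc. chooses R3. Subgame-perfect outcome: (R3, X) with payoffs (12, 15).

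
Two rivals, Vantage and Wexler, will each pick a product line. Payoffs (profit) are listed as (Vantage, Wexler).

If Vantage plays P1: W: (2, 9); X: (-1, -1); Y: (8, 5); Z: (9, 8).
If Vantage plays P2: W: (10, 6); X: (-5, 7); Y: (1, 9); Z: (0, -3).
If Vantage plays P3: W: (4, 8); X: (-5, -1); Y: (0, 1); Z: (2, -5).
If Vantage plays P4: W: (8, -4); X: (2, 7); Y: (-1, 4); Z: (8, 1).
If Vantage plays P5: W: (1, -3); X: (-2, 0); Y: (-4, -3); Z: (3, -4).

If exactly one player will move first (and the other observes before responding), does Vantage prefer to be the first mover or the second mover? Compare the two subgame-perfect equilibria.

If Vantage leads: Wexler's best replies are P1→W, P2→Y, P3→W, P4→X, P5→X; Vantage's induced payoffs 2, 1, 4, 2, -2; outcome (P3, W), payoffs (4, 8).
If Wexler leads: Vantage's best replies are W→P2, X→P4, Y→P1, Z→P1; Wexler's induced payoffs 6, 7, 5, 8; outcome (P1, Z), payoffs (9, 8).
Vantage gets 4 moving first and 9 moving second, so Vantage prefers to move second.

second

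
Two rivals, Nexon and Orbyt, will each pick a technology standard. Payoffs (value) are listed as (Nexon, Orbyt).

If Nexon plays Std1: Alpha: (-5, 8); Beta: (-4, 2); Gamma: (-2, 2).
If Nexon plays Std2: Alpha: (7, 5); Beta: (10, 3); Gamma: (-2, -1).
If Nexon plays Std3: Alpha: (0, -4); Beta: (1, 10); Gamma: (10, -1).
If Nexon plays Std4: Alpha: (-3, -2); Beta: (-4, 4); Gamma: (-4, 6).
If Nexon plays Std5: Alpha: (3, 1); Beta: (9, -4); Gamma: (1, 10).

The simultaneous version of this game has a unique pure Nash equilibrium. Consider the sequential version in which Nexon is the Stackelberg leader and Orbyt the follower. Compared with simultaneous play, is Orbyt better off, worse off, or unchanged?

Solve by backward induction (Nexon leads).
- Std1 → Orbyt plays Alpha (best of 8, 2, 2); Nexon gets -5.
- Std2 → Orbyt plays Alpha (best of 5, 3, -1); Nexon gets 7.
- Std3 → Orbyt plays Beta (best of -4, 10, -1); Nexon gets 1.
- Std4 → Orbyt plays Gamma (best of -2, 4, 6); Nexon gets -4.
- Std5 → Orbyt plays Gamma (best of 1, -4, 10); Nexon gets 1.
Among -5, 7, 1, -4, 1, the best is 7 at Std2. Subgame-perfect outcome: (Std2, Alpha) with payoffs (7, 5).
Now find the simultaneous Nash equilibrium.
Nexon's best replies: Alpha→Std2; Beta→Std2; Gamma→Std3.
Orbyt's best replies: Std1→Alpha; Std2→Alpha; Std3→Beta; Std4→Gamma; Std5→Gamma.
Only (Std2, Alpha) has each player best-responding; Nash payoffs (7, 5).
Orbyt earns 5 sequentially versus 5 at the Nash outcome: unchanged.

unchanged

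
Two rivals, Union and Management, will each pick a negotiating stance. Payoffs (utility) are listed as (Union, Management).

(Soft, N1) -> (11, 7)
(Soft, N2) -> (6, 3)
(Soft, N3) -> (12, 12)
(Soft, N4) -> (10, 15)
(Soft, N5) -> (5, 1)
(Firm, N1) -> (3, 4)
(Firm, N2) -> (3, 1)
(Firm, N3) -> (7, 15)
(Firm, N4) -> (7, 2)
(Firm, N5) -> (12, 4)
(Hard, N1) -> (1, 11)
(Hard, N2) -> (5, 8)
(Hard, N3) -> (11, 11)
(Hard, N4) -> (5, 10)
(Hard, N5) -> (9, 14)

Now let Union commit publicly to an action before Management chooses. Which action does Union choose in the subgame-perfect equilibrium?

Soft

Solve by backward induction (Union leads).
- Soft → Management plays N4 (best of 7, 3, 12, 15, 1); Union gets 10.
- Firm → Management plays N3 (best of 4, 1, 15, 2, 4); Union gets 7.
- Hard → Management plays N5 (best of 11, 8, 11, 10, 14); Union gets 9.
Maximizing over 10, 7, 9, Union chooses Soft. Subgame-perfect outcome: (Soft, N4) with payoffs (10, 15).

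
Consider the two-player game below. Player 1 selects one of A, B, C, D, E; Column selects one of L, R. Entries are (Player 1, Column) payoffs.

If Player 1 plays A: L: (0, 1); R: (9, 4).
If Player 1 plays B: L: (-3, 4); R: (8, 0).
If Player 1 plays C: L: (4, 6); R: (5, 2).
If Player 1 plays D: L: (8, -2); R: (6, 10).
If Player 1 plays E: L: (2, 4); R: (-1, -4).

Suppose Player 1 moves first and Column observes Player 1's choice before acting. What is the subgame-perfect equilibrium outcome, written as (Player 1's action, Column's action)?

Solve by backward induction (Player 1 leads).
- A: Column compares 1, 4 and picks R; Player 1 would get 9.
- B: Column compares 4, 0 and picks L; Player 1 would get -3.
- C: Column compares 6, 2 and picks L; Player 1 would get 4.
- D: Column compares -2, 10 and picks R; Player 1 would get 6.
- E: Column compares 4, -4 and picks L; Player 1 would get 2.
Maximizing over 9, -3, 4, 6, 2, Player 1 chooses A. Subgame-perfect outcome: (A, R) with payoffs (9, 4).

(A, R)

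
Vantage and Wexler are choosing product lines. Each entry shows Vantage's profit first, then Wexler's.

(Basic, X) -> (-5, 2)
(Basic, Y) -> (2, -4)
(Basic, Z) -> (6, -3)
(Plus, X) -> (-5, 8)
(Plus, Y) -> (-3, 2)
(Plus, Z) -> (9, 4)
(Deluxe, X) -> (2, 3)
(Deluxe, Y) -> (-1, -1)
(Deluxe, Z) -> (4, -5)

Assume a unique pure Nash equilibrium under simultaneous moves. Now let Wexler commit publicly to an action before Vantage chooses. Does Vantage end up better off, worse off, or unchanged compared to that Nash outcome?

Solve by backward induction (Wexler leads).
- X: BR = Deluxe, leader payoff 3.
- Y: BR = Basic, leader payoff -4.
- Z: BR = Plus, leader payoff 4.
Among 3, -4, 4, the best is 4 at Z. Subgame-perfect outcome: (Plus, Z) with payoffs (9, 4).
Under simultaneous play:
Vantage's best replies: X→Deluxe; Y→Basic; Z→Plus.
Wexler's best replies: Basic→X; Plus→X; Deluxe→X.
The unique mutual best reply is (Deluxe, X), giving (2, 3).
Vantage earns 9 sequentially versus 2 at the Nash outcome: better off.

better off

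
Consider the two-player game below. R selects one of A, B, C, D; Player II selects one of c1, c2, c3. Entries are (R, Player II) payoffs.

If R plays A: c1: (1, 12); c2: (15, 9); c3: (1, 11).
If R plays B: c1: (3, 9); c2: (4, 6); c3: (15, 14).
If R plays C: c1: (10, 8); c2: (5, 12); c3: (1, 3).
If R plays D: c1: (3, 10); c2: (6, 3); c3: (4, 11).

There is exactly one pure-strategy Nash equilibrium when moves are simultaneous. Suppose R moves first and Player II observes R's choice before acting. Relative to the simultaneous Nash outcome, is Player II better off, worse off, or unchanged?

unchanged

Solve by backward induction (R leads).
- A → Player II plays c1 (best of 12, 9, 11); R gets 1.
- B → Player II plays c3 (best of 9, 6, 14); R gets 15.
- C → Player II plays c2 (best of 8, 12, 3); R gets 5.
- D → Player II plays c3 (best of 10, 3, 11); R gets 4.
Among 1, 15, 5, 4, the best is 15 at B. Subgame-perfect outcome: (B, c3) with payoffs (15, 14).
Under simultaneous play:
R's best replies: c1→C; c2→A; c3→B.
Player II's best replies: A→c1; B→c3; C→c2; D→c3.
The unique mutual best reply is (B, c3), giving (15, 14).
Player II earns 14 sequentially versus 14 at the Nash outcome: unchanged.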